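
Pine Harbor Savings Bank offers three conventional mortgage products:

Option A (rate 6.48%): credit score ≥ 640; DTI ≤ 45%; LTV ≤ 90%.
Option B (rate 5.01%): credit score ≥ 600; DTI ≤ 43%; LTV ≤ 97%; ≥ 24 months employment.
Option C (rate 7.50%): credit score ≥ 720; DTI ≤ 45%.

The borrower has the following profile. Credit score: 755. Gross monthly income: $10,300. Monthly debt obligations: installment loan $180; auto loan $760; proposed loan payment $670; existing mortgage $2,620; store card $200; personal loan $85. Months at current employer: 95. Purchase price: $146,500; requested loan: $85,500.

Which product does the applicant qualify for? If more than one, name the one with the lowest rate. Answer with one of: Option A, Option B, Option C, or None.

Total debts = (180 + 760 + 670 + 2,620 + 200 + 85) = 4,515; DTI = 4,515/10,300 = 43.8%.
LTV = 85,500/146,500 = 58.4%.
Option A: score 755 ≥ 640; DTI 43.8% ≤ 45%; LTV 58.4% ≤ 90% → qualifies.
Option B: score 755 ≥ 600; DTI 43.8% > 43%; LTV 58.4% ≤ 97%; employment 95 ≥ 24 mo → does not qualify.
Option C: score 755 ≥ 720; DTI 43.8% ≤ 45% → qualifies.
Qualifying: Option A, Option C. Lowest rate is 6.48% → Option A.

Option A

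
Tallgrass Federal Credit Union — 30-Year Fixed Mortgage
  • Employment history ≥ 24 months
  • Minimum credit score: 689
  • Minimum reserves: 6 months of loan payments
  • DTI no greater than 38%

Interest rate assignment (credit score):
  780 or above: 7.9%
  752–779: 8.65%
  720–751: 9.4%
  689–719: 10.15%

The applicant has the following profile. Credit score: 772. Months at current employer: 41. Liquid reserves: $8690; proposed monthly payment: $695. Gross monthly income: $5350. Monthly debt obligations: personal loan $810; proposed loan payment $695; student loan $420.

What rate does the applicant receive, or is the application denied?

Approved at 8.65%

Credit score 772 ≥ 689 (meets minimum)
Reserves: 8,690 ÷ 695 = 12.5 months (meets 6-month minimum)
Employment 41 ≥ 24 months
Total monthly debts = (810 + 695 + 420) = 1,925. DTI = 1,925/5,350 = 36% ≤ 38%
All requirements met. Score 772 falls in the 752–779 tier → 8.65%.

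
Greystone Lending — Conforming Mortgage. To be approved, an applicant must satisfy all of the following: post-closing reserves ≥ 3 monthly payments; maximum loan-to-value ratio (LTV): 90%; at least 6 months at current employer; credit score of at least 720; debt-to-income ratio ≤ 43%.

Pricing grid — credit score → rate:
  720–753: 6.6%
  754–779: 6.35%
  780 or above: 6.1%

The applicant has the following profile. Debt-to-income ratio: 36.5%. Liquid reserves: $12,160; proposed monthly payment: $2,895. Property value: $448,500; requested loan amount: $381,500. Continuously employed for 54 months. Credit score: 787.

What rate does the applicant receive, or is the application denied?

Credit score 787 ≥ 720 (meets minimum)
Employment 54 ≥ 6 months
DTI 36.5% ≤ 43%
Reserves = 12,160/2,895 = 4.2 months ≥ 3
Loan-to-value = 381,500/448,500 = 85.1% — pass (90% max)
All requirements met. Score 787 falls in the 780 or above tier → 6.1%.

Approved at 6.1%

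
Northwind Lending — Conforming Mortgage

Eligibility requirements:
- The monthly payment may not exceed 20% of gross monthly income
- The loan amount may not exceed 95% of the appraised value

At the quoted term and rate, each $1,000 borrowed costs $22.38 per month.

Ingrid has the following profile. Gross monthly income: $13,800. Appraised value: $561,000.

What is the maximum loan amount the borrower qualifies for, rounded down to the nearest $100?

Payment cap: 20% × $13,800 = $2,760/month.
At $22.38 per $1,000, that supports 2,760/22.38 × 1,000 ≈ $123,324 → $123,300.
LTV cap: 95% × $561,000 = $532,950 → $532,900.
Binding constraint: payment-to-income.

$123,300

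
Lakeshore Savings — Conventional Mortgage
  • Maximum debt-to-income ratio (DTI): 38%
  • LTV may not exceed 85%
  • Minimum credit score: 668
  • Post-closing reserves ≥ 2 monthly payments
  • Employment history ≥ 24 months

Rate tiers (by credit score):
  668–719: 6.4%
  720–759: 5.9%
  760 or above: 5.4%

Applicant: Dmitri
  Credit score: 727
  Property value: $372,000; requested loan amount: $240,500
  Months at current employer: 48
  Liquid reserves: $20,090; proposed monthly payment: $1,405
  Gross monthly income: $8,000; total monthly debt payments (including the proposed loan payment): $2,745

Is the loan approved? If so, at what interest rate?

Credit score 727 ≥ 668 (meets minimum)
Loan-to-value = 240,500/372,000 = 64.7% — pass (85% max)
Employment 48 ≥ 24 months
Reserves = 20,090/1,405 = 14.3 months ≥ 2
DTI: 2,745 ÷ 8,000 = 34.3%, within the 38% cap
All requirements met. Score 727 falls in the 720–759 tier → 5.9%.

Approved at 5.9%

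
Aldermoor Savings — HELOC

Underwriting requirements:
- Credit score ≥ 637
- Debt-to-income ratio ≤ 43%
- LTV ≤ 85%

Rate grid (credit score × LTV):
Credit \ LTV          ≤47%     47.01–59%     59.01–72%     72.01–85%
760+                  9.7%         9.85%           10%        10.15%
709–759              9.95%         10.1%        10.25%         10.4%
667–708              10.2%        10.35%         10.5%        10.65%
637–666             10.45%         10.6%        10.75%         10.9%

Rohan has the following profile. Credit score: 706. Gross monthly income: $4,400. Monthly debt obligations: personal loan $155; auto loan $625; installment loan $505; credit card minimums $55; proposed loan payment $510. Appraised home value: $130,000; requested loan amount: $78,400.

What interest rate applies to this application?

Credit score 706 ≥ 637; Total monthly debts = (155 + 625 + 505 + 55 + 510) = 1,850. Debt-to-income = 1,850/4,400 = 42% — meets 43% limit
LTV: 78,400 ÷ 130,000 = 60.3%, within 85% cap
Row: 706 falls in 667–708. Column: 60.3% falls in 59.01–72%. Rate = 10.5%.

10.5%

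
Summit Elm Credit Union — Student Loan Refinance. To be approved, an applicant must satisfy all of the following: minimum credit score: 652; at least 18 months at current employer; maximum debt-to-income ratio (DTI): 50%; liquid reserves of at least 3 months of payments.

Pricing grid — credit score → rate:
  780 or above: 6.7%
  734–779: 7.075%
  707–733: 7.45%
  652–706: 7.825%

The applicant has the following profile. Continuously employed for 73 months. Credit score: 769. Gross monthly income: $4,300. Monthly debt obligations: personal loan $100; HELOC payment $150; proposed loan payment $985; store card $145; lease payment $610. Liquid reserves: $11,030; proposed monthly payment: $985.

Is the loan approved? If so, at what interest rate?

Approved at 7.075%

Credit score 769 ≥ 652 (meets minimum)
Reserves = 11,030/985 = 11.2 months ≥ 3
Total monthly debts = (100 + 150 + 985 + 145 + 610) = 1,990. Debt-to-income = 1,990/4,300 = 46.3% — meets 50% limit
Employment 73 ≥ 18 months
All requirements met. Score 769 falls in the 734–779 tier → 7.075%.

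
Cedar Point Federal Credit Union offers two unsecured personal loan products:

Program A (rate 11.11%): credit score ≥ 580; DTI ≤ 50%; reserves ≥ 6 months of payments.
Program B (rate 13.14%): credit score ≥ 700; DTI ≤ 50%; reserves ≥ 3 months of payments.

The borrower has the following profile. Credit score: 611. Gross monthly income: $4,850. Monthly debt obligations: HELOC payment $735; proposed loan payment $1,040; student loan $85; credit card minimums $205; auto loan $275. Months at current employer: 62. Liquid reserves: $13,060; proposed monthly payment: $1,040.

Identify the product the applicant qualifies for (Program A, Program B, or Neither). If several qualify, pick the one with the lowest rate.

Program A

Total debts = (735 + 1,040 + 85 + 205 + 275) = 2,340; DTI = 2,340/4,850 = 48.2%.
Reserves = 13,060/1,040 = 12.6 months.
Program A: score 611 ≥ 580; DTI 48.2% ≤ 50%; reserves 12.6 ≥ 6 mo → qualifies.
Program B: score 611 < 700; DTI 48.2% ≤ 50%; reserves 12.6 ≥ 3 mo → does not qualify.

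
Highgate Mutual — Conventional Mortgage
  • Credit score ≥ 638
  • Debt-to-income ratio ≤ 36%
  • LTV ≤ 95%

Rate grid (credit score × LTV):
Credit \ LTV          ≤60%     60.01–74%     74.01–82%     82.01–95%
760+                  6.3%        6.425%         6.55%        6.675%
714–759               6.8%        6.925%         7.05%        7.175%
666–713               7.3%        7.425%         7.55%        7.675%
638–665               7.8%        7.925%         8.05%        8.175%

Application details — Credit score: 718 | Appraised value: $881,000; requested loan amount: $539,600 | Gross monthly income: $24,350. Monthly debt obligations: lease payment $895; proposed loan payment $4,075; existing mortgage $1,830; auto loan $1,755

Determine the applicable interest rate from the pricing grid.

Credit score 718 ≥ 638; Total monthly debts = (895 + 4,075 + 1,830 + 1,755) = 8,555. DTI: 8,555 ÷ 24,350 = 35.1%, within the 36% cap
LTV = 539,600/881,000 = 61.2% ≤ 95%
Credit 718 → row 714–759; LTV 61.2% → column 60.01–74%. Grid cell → 6.925%.

6.925%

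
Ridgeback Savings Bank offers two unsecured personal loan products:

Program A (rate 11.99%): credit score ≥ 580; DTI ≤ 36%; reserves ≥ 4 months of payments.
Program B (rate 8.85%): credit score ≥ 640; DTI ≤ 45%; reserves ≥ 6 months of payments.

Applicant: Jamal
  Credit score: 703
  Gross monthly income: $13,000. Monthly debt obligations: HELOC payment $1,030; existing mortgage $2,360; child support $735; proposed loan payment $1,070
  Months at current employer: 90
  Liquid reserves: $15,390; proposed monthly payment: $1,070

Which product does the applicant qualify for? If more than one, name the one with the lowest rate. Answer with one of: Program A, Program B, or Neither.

Total debts = (1,030 + 2,360 + 735 + 1,070) = 5,195; DTI = 5,195/13,000 = 40%.
Reserves = 15,390/1,070 = 14.4 months.
Program A: score 703 ≥ 580; DTI 40% > 36%; reserves 14.4 ≥ 4 mo → does not qualify.
Program B: score 703 ≥ 640; DTI 40% ≤ 45%; reserves 14.4 ≥ 6 mo → qualifies.

Program B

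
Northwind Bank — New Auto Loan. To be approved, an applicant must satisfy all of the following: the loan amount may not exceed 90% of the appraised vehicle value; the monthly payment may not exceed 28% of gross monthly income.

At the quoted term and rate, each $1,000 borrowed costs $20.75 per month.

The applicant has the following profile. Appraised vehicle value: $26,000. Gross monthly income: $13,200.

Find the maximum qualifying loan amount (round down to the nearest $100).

$23,400

Payment cap: 28% × $13,200 = $3,696/month.
At $20.75 per $1,000, that supports 3,696/20.75 × 1,000 ≈ $178,120 → $178,100.
LTV cap: 90% × $26,000 = $23,400 → $23,400.
Binding constraint: loan-to-value.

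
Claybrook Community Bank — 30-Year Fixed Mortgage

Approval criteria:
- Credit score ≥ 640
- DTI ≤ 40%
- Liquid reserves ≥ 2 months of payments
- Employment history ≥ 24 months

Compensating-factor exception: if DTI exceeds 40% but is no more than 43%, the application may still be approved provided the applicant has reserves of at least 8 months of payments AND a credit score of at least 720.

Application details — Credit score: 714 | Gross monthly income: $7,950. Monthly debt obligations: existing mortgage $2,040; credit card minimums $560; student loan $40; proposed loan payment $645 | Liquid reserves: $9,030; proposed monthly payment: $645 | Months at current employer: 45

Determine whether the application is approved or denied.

Credit score 714 ≥ 640 (meets base)
Total debts = (2,040 + 560 + 40 + 645) = 3,285. DTI: 3,285 ÷ 7,950 = 41.3%, over the 40% base limit.
Reserves: 9,030 ÷ 645 = 14.0 months (meets 2-month minimum)
Employment 45 ≥ 24 months
DTI 41.3% is within the 40%–43% exception band; checking compensating factors.
Override check — reserves: 14.0 mo (ok); score: 714 (below 720).
Compensating-factor requirement not fully met.

Denied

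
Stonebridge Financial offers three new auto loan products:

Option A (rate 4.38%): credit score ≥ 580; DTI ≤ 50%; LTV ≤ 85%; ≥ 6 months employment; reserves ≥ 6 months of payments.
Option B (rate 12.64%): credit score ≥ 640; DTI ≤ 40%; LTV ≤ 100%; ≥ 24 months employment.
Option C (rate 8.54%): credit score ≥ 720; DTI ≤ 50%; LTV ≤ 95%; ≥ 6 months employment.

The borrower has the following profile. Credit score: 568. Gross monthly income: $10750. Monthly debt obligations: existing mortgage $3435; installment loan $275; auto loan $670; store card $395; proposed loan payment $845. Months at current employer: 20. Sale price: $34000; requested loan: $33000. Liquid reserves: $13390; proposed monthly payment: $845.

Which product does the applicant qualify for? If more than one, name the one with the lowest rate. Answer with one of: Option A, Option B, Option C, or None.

None

Total debts = (3,435 + 275 + 670 + 395 + 845) = 5,620; DTI = 5,620/10,750 = 52.3%.
LTV = 33,000/34,000 = 97.1%.
Reserves = 13,390/845 = 15.8 months.
Option A: score 568 < 580; DTI 52.3% > 50%; LTV 97.1% > 85%; employment 20 ≥ 6 mo; reserves 15.8 ≥ 6 mo → does not qualify.
Option B: score 568 < 640; DTI 52.3% > 40%; LTV 97.1% ≤ 100%; employment 20 < 24 mo → does not qualify.
Option C: score 568 < 720; DTI 52.3% > 50%; LTV 97.1% > 95%; employment 20 ≥ 6 mo → does not qualify.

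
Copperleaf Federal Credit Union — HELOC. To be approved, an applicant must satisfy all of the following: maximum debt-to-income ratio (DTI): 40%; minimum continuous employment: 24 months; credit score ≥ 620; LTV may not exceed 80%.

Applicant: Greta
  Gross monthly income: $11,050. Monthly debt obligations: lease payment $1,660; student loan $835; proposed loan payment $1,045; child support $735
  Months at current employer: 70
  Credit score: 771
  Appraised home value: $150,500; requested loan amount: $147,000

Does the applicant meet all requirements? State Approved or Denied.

Total monthly debts = (1,660 + 835 + 1,045 + 735) = 4,275. DTI: 4,275 ÷ 11,050 = 38.7%, within the 40% cap
Employment 70 ≥ 24 months
Credit score 771 ≥ 620 (meets)
LTV: 147,000 ÷ 150,500 = 97.7%, exceeds 80% cap
Fails on LTV.

Denied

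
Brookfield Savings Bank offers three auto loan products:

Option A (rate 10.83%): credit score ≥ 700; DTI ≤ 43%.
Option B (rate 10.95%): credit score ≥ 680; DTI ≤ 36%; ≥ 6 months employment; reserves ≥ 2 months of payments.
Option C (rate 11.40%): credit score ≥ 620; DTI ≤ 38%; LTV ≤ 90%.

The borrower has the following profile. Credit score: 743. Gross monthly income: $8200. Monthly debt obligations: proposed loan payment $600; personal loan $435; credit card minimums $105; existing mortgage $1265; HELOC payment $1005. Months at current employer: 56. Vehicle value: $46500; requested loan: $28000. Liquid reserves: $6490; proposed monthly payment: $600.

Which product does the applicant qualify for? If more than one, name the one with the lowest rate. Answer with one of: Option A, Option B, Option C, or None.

Total debts = (600 + 435 + 105 + 1,265 + 1,005) = 3,410; DTI = 3,410/8,200 = 41.6%.
LTV = 28,000/46,500 = 60.2%.
Reserves = 6,490/600 = 10.8 months.
Option A: score 743 ≥ 700; DTI 41.6% ≤ 43% → qualifies.
Option B: score 743 ≥ 680; DTI 41.6% > 36%; employment 56 ≥ 6 mo; reserves 10.8 ≥ 2 mo → does not qualify.
Option C: score 743 ≥ 620; DTI 41.6% > 38%; LTV 60.2% ≤ 90% → does not qualify.

Option A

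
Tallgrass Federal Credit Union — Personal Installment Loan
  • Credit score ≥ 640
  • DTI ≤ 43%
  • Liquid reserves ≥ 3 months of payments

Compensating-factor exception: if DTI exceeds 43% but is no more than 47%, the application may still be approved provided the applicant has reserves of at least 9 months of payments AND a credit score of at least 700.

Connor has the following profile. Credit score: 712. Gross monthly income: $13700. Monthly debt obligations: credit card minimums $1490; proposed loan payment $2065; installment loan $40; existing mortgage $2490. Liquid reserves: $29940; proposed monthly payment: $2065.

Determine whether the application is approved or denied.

Credit score 712 ≥ 640 (meets base)
Total debts = (1,490 + 2,065 + 40 + 2,490) = 6,085. DTI: 6,085 ÷ 13,700 = 44.4%, over the 43% base limit.
Liquid reserves cover 29,940/2,065 = 14.5 months — ≥ 3 required
DTI 44.4% is within the 43%–47% exception band; checking compensating factors.
Reserves 14.5 ≥ 9 months; credit score 712 ≥ 700.
Both compensating conditions met → exception applies.

Approved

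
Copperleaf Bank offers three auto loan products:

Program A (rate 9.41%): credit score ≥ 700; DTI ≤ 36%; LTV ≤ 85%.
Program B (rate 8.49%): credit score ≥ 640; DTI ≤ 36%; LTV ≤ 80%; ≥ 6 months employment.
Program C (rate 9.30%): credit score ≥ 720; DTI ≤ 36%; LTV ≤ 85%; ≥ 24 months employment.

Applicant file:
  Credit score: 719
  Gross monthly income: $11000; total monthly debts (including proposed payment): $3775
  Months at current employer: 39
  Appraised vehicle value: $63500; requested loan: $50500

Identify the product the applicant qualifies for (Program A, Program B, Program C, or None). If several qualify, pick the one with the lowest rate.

Program B

DTI = 3,775/11,000 = 34.3%.
LTV = 50,500/63,500 = 79.5%.
Program A: score 719 ≥ 700; DTI 34.3% ≤ 36%; LTV 79.5% ≤ 85% → qualifies.
Program B: score 719 ≥ 640; DTI 34.3% ≤ 36%; LTV 79.5% ≤ 80%; employment 39 ≥ 6 mo → qualifies.
Program C: score 719 < 720; DTI 34.3% ≤ 36%; LTV 79.5% ≤ 85%; employment 39 ≥ 24 mo → does not qualify.
Qualifying: Program A, Program B. Lowest rate is 8.49% → Program B.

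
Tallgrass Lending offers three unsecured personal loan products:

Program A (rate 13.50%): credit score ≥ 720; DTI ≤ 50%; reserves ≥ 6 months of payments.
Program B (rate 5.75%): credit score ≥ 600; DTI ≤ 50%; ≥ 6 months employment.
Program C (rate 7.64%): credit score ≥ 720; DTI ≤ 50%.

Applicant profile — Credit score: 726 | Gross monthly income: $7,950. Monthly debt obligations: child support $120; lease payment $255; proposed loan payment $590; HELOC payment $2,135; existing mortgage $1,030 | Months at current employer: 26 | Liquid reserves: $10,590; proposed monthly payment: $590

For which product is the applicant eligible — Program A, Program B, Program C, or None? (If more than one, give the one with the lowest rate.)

None

Total debts = (120 + 255 + 590 + 2,135 + 1,030) = 4,130; DTI = 4,130/7,950 = 51.9%.
Reserves = 10,590/590 = 17.9 months.
Program A: score 726 ≥ 720; DTI 51.9% > 50%; reserves 17.9 ≥ 6 mo → does not qualify.
Program B: score 726 ≥ 600; DTI 51.9% > 50%; employment 26 ≥ 6 mo → does not qualify.
Program C: score 726 ≥ 720; DTI 51.9% > 50% → does not qualify.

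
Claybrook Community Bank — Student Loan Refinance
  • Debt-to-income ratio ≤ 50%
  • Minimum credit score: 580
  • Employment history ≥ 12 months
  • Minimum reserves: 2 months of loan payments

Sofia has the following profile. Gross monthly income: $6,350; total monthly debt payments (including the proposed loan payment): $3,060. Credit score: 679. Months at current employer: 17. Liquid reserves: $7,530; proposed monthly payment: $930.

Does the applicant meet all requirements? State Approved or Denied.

Debt-to-income = 3,060/6,350 = 48.2% — meets 50% limit
Credit score 679 ≥ 580 (meets)
Employment 17 ≥ 12 months
Reserves: 7,530 ÷ 930 = 8.1 months (meets 2-month minimum)
All criteria satisfied.

Approved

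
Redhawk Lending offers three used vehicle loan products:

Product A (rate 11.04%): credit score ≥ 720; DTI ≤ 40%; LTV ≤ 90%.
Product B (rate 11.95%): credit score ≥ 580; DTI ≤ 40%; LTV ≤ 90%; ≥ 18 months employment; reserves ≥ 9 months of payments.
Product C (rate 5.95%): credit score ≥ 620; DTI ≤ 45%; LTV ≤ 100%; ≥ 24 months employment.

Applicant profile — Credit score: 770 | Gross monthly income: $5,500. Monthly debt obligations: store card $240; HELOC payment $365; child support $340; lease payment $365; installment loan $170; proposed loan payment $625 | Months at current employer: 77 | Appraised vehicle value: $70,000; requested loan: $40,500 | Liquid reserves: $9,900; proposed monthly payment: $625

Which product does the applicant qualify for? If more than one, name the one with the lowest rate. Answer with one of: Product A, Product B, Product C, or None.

Total debts = (240 + 365 + 340 + 365 + 170 + 625) = 2,105; DTI = 2,105/5,500 = 38.3%.
LTV = 40,500/70,000 = 57.9%.
Reserves = 9,900/625 = 15.8 months.
Product A: score 770 ≥ 720; DTI 38.3% ≤ 40%; LTV 57.9% ≤ 90% → qualifies.
Product B: score 770 ≥ 580; DTI 38.3% ≤ 40%; LTV 57.9% ≤ 90%; employment 77 ≥ 18 mo; reserves 15.8 ≥ 9 mo → qualifies.
Product C: score 770 ≥ 620; DTI 38.3% ≤ 45%; LTV 57.9% ≤ 100%; employment 77 ≥ 24 mo → qualifies.
Qualifying: Product A, Product B, Product C. Lowest rate is 5.95% → Product C.

Product C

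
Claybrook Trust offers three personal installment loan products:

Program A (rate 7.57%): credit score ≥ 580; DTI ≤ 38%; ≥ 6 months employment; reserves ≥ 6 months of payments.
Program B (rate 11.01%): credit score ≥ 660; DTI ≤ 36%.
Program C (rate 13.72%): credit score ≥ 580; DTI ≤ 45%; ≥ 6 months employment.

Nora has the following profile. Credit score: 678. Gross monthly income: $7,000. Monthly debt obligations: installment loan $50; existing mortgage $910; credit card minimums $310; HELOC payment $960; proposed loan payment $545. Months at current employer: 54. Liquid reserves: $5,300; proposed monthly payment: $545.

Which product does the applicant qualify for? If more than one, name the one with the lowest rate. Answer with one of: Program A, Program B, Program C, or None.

Program C

Total debts = (50 + 910 + 310 + 960 + 545) = 2,775; DTI = 2,775/7,000 = 39.6%.
Reserves = 5,300/545 = 9.7 months.
Program A: score 678 ≥ 580; DTI 39.6% > 38%; employment 54 ≥ 6 mo; reserves 9.7 ≥ 6 mo → does not qualify.
Program B: score 678 ≥ 660; DTI 39.6% > 36% → does not qualify.
Program C: score 678 ≥ 580; DTI 39.6% ≤ 45%; employment 54 ≥ 6 mo → qualifies.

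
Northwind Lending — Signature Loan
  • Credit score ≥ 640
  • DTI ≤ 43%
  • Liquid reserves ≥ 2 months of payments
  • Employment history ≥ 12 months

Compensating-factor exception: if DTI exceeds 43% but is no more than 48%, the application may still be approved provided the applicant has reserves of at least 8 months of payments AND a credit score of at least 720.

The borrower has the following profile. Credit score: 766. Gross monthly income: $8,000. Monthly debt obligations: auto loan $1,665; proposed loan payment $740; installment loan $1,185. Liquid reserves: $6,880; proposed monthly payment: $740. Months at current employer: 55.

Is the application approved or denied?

Approved

Credit score 766 ≥ 640 (meets base)
Total debts = (1,665 + 740 + 1,185) = 3,590. DTI: 3,590 ÷ 8,000 = 44.9%, over the 43% base limit.
Reserves = 6,880/740 = 9.3 months ≥ 2
Employment 55 ≥ 12 months
DTI 44.9% is within the 43%–48% exception band; checking compensating factors.
Override check — reserves: 9.3 mo (ok); score: 766 (ok).
Both compensating conditions met → exception applies.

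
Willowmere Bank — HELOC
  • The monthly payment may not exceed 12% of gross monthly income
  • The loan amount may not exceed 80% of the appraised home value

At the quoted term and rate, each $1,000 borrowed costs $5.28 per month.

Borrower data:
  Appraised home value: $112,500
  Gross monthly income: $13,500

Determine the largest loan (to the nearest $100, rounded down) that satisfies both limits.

$90,000

Payment cap: 12% × $13,500 = $1,620/month.
At $5.28 per $1,000, that supports 1,620/5.28 × 1,000 ≈ $306,818 → $306,800.
LTV cap: 80% × $112,500 = $90,000 → $90,000.
Binding constraint: loan-to-value.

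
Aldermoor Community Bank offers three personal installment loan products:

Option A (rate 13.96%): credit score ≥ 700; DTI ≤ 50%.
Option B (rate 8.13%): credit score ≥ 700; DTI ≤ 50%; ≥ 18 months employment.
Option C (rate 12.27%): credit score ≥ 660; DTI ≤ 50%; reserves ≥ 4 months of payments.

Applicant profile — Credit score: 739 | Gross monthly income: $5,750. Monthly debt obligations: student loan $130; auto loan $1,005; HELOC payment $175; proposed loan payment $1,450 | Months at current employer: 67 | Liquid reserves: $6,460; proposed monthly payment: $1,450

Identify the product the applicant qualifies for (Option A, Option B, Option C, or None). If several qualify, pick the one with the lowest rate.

Option B

Total debts = (130 + 1,005 + 175 + 1,450) = 2,760; DTI = 2,760/5,750 = 48%.
Reserves = 6,460/1,450 = 4.5 months.
Option A: score 739 ≥ 700; DTI 48% ≤ 50% → qualifies.
Option B: score 739 ≥ 700; DTI 48% ≤ 50%; employment 67 ≥ 18 mo → qualifies.
Option C: score 739 ≥ 660; DTI 48% ≤ 50%; reserves 4.5 ≥ 4 mo → qualifies.
Qualifying: Option A, Option B, Option C. Lowest rate is 8.13% → Option B.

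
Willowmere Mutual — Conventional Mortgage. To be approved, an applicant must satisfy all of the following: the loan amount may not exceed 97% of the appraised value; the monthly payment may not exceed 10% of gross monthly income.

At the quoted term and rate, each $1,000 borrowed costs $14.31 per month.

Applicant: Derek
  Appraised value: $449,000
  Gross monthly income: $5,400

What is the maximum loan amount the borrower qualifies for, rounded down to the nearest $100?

Payment cap: 10% × $5,400 = $540/month.
At $14.31 per $1,000, that supports 540/14.31 × 1,000 ≈ $37,735 → $37,700.
LTV cap: 97% × $449,000 = $435,530 → $435,500.
Binding constraint: payment-to-income.

$37,700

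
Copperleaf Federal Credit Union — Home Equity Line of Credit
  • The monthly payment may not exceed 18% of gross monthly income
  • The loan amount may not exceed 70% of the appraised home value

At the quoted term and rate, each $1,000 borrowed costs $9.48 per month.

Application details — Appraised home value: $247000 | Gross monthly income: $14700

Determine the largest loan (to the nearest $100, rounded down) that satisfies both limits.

Payment cap: 18% × $14,700 = $2,646/month.
At $9.48 per $1,000, that supports 2,646/9.48 × 1,000 ≈ $279,113 → $279,100.
LTV cap: 70% × $247,000 = $172,900 → $172,900.
Binding constraint: loan-to-value.

$172,900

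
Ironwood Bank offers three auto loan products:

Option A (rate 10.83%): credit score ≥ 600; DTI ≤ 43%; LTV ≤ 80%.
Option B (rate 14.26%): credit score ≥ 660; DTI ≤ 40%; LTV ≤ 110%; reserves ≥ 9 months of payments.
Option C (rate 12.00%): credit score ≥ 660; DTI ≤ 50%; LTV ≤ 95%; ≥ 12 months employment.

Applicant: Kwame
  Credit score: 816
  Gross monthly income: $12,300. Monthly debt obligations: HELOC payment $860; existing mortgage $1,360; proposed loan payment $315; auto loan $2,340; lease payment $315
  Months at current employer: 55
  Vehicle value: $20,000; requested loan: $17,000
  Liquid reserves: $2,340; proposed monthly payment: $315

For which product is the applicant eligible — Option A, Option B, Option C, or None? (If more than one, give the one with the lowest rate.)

Total debts = (860 + 1,360 + 315 + 2,340 + 315) = 5,190; DTI = 5,190/12,300 = 42.2%.
LTV = 17,000/20,000 = 85%.
Reserves = 2,340/315 = 7.4 months.
Option A: score 816 ≥ 600; DTI 42.2% ≤ 43%; LTV 85% > 80% → does not qualify.
Option B: score 816 ≥ 660; DTI 42.2% > 40%; LTV 85% ≤ 110%; reserves 7.4 < 9 mo → does not qualify.
Option C: score 816 ≥ 660; DTI 42.2% ≤ 50%; LTV 85% ≤ 95%; employment 55 ≥ 12 mo → qualifies.

Option C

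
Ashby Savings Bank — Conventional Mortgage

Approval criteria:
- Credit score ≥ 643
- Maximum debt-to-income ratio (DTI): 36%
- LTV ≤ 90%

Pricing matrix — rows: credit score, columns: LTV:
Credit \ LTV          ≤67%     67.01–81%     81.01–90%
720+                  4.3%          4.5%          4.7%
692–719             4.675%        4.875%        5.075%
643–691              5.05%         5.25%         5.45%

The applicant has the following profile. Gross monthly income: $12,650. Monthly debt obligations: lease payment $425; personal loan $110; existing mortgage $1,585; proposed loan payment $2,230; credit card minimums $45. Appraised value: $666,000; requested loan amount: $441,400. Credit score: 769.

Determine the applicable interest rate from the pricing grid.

Credit score 769 ≥ 643; Total monthly debts = (425 + 110 + 1,585 + 2,230 + 45) = 4,395. DTI: 4,395 ÷ 12,650 = 34.7%, within the 36% cap
LTV: 441,400 ÷ 666,000 = 66.3%, within 90% cap
Credit 769 → row 720+; LTV 66.3% → column ≤67%. Grid cell → 4.3%.

4.3%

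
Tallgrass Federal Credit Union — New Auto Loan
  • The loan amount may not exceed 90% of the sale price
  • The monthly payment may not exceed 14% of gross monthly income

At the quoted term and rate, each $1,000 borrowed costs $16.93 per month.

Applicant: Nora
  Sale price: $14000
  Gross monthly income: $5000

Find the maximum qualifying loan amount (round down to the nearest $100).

Payment cap: 14% × $5,000 = $700/month.
At $16.93 per $1,000, that supports 700/16.93 × 1,000 ≈ $41,346 → $41,300.
LTV cap: 90% × $14,000 = $12,600 → $12,600.
Binding constraint: loan-to-value.

$12,600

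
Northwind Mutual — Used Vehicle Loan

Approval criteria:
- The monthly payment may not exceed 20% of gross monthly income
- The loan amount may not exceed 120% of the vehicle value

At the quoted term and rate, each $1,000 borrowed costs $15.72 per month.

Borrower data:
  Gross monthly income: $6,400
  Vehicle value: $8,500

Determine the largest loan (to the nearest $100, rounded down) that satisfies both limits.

$10,200

Payment cap: 20% × $6,400 = $1,280/month.
At $15.72 per $1,000, that supports 1,280/15.72 × 1,000 ≈ $81,424 → $81,400.
LTV cap: 120% × $8,500 = $10,200 → $10,200.
Binding constraint: loan-to-value.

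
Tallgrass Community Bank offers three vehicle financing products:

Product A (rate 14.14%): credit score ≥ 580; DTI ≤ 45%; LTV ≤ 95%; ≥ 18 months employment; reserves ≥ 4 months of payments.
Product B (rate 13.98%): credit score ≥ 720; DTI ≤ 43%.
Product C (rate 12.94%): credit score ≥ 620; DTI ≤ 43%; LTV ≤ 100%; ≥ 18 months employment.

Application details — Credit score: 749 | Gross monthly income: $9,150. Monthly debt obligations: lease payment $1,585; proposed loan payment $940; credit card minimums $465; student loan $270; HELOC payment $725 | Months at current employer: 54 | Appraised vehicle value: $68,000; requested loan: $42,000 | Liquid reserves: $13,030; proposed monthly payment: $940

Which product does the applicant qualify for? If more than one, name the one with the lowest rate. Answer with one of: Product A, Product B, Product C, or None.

Product A

Total debts = (1,585 + 940 + 465 + 270 + 725) = 3,985; DTI = 3,985/9,150 = 43.6%.
LTV = 42,000/68,000 = 61.8%.
Reserves = 13,030/940 = 13.9 months.
Product A: score 749 ≥ 580; DTI 43.6% ≤ 45%; LTV 61.8% ≤ 95%; employment 54 ≥ 18 mo; reserves 13.9 ≥ 4 mo → qualifies.
Product B: score 749 ≥ 720; DTI 43.6% > 43% → does not qualify.
Product C: score 749 ≥ 620; DTI 43.6% > 43%; LTV 61.8% ≤ 100%; employment 54 ≥ 18 mo → does not qualify.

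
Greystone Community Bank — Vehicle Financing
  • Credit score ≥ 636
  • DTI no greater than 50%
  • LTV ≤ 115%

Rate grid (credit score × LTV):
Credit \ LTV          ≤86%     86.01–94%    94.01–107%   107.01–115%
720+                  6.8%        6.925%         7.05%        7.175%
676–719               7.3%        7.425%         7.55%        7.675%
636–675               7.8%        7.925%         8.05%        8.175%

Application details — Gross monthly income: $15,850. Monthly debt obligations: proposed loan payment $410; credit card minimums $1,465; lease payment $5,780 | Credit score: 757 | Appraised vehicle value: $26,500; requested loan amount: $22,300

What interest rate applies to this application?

6.8%

Credit score 757 ≥ 636; Total monthly debts = (410 + 1,465 + 5,780) = 7,655. DTI = 7,655/15,850 = 48.3% ≤ 50%
LTV: 22,300 ÷ 26,500 = 84.2%, within 115% cap
Score 757 is in the 720+ band; LTV 84.2% is in the ≤86% band → 6.8%.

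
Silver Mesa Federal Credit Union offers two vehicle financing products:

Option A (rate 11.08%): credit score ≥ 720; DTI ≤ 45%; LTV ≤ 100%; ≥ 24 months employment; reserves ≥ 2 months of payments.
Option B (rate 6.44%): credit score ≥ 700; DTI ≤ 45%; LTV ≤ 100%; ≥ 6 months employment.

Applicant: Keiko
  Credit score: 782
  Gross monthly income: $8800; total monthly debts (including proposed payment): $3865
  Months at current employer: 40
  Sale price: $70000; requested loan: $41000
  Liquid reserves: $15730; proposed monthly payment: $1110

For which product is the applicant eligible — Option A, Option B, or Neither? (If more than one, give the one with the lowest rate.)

Option B

DTI = 3,865/8,800 = 43.9%.
LTV = 41,000/70,000 = 58.6%.
Reserves = 15,730/1,110 = 14.2 months.
Option A: score 782 ≥ 720; DTI 43.9% ≤ 45%; LTV 58.6% ≤ 100%; employment 40 ≥ 24 mo; reserves 14.2 ≥ 2 mo → qualifies.
Option B: score 782 ≥ 700; DTI 43.9% ≤ 45%; LTV 58.6% ≤ 100%; employment 40 ≥ 6 mo → qualifies.
Qualifying: Option A, Option B. Lowest rate is 6.44% → Option B.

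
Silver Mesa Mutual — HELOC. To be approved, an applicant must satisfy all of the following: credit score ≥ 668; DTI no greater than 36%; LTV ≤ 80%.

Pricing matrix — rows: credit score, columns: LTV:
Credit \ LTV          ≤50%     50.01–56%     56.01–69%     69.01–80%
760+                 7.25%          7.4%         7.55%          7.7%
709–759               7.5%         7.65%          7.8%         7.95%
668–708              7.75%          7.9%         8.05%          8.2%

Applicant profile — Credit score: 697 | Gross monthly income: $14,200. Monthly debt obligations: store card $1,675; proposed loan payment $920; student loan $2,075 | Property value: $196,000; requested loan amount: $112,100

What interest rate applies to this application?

Credit score 697 ≥ 668; Total monthly debts = (1,675 + 920 + 2,075) = 4,670. Debt-to-income = 4,670/14,200 = 32.9% — meets 36% limit
Loan-to-value = 112,100/196,000 = 57.2% — pass (80% max)
Row: 697 falls in 668–708. Column: 57.2% falls in 56.01–69%. Rate = 8.05%.

8.05%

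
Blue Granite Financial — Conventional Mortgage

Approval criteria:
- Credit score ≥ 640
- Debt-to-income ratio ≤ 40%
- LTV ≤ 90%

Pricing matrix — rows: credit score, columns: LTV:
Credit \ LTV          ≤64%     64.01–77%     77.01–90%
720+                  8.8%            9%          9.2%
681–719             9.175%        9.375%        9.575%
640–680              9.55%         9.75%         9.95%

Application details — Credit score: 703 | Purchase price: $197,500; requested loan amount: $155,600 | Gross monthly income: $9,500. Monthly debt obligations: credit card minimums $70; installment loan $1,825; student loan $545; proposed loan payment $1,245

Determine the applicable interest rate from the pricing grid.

Credit score 703 ≥ 640; Total monthly debts = (70 + 1,825 + 545 + 1,245) = 3,685. DTI: 3,685 ÷ 9,500 = 38.8%, within the 40% cap
Loan-to-value = 155,600/197,500 = 78.8% — pass (90% max)
Score 703 is in the 681–719 band; LTV 78.8% is in the 77.01–90% band → 9.575%.

9.575%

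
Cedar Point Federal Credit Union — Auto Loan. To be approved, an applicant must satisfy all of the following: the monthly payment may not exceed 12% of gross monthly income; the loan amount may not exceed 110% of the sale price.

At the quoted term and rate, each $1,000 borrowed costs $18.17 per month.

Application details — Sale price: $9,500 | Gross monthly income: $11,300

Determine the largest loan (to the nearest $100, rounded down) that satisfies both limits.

Payment cap: 12% × $11,300 = $1,356/month.
At $18.17 per $1,000, that supports 1,356/18.17 × 1,000 ≈ $74,628 → $74,600.
LTV cap: 110% × $9,500 = $10,450 → $10,400.
Binding constraint: loan-to-value.

$10,400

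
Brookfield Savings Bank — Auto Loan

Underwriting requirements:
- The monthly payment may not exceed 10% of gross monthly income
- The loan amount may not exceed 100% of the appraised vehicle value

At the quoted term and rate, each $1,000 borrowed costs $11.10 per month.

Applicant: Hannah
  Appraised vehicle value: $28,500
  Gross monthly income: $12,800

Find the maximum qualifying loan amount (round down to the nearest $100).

$28,500

Payment cap: 10% × $12,800 = $1,280/month.
At $11.10 per $1,000, that supports 1,280/11.10 × 1,000 ≈ $115,315 → $115,300.
LTV cap: 100% × $28,500 = $28,500 → $28,500.
Binding constraint: loan-to-value.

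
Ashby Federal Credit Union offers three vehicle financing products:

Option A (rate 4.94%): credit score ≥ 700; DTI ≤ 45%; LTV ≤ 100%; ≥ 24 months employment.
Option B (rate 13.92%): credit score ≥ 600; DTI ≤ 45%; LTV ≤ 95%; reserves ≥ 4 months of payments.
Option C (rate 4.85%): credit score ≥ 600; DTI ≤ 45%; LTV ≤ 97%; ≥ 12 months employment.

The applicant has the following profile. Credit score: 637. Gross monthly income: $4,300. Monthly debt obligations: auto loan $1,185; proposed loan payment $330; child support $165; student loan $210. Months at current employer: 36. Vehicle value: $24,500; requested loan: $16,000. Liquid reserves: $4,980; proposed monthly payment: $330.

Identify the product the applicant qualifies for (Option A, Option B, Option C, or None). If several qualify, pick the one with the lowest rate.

Total debts = (1,185 + 330 + 165 + 210) = 1,890; DTI = 1,890/4,300 = 44%.
LTV = 16,000/24,500 = 65.3%.
Reserves = 4,980/330 = 15.1 months.
Option A: score 637 < 700; DTI 44% ≤ 45%; LTV 65.3% ≤ 100%; employment 36 ≥ 24 mo → does not qualify.
Option B: score 637 ≥ 600; DTI 44% ≤ 45%; LTV 65.3% ≤ 95%; reserves 15.1 ≥ 4 mo → qualifies.
Option C: score 637 ≥ 600; DTI 44% ≤ 45%; LTV 65.3% ≤ 97%; employment 36 ≥ 12 mo → qualifies.
Qualifying: Option B, Option C. Lowest rate is 4.85% → Option C.

Option C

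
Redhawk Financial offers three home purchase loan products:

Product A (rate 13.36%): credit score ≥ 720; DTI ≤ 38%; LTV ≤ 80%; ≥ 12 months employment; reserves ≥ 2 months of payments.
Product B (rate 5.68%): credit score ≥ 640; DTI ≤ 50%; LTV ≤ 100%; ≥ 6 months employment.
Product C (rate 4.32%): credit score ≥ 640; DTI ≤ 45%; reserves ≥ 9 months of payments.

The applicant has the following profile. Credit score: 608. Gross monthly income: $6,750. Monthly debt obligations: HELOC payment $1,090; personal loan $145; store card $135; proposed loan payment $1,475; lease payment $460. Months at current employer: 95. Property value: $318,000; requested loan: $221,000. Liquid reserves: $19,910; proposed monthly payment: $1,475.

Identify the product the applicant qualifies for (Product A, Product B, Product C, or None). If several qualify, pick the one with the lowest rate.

None

Total debts = (1,090 + 145 + 135 + 1,475 + 460) = 3,305; DTI = 3,305/6,750 = 49%.
LTV = 221,000/318,000 = 69.5%.
Reserves = 19,910/1,475 = 13.5 months.
Product A: score 608 < 720; DTI 49% > 38%; LTV 69.5% ≤ 80%; employment 95 ≥ 12 mo; reserves 13.5 ≥ 2 mo → does not qualify.
Product B: score 608 < 640; DTI 49% ≤ 50%; LTV 69.5% ≤ 100%; employment 95 ≥ 6 mo → does not qualify.
Product C: score 608 < 640; DTI 49% > 45%; reserves 13.5 ≥ 9 mo → does not qualify.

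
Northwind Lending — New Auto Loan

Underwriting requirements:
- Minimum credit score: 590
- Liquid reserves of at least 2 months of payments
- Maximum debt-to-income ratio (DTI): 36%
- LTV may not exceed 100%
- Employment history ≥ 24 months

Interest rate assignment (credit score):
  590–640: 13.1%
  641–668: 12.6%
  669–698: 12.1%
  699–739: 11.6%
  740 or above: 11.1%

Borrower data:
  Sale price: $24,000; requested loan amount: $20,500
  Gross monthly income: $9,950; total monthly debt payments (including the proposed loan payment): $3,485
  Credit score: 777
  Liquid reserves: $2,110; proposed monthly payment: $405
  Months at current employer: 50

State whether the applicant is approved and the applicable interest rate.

Approved at 11.1%

Credit score 777 ≥ 590 (meets minimum)
Employment 50 ≥ 24 months
Debt-to-income = 3,485/9,950 = 35% — meets 36% limit
Liquid reserves cover 2,110/405 = 5.2 months — ≥ 2 required
LTV: 20,500 ÷ 24,000 = 85.4%, within 100% cap
All requirements met. Score 777 falls in the 740 or above tier → 11.1%.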